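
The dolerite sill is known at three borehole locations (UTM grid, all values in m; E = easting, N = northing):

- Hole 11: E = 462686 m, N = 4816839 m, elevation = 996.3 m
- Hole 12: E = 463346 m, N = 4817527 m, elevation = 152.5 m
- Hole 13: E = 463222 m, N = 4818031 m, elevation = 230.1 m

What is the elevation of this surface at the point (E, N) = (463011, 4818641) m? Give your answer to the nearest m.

Let the plane be z = a·E + b·N + c.
Hole 12−Hole 11: 660a + 688b = −843.8;  Hole 13−Hole 11: 536a + 1192b = −766.2.
Solving gives a = −1.14526070, b = −0.12780224.
Then c = 996.3 − a·462686 − b·4816839 = 1146495.19.
At (463011, 4818641): z = −530268.3 − 615833.1 + 1146495.19 = 393.8 m.

394 m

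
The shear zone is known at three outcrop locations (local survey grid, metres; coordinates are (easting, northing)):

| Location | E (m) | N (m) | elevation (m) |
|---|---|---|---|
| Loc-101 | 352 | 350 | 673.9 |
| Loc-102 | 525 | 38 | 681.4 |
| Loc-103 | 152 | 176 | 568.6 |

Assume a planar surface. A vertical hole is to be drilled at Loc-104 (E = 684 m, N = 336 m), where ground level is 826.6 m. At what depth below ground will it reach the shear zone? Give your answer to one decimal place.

32.6 m

Let the plane be z = a·E + b·N + c.
Loc-102−Loc-101: 173a − 312b = 7.5;  Loc-103−Loc-101: −200a − 174b = −105.3.
Solving gives a = 0.36927, b = 0.18072.
Then c = 673.9 − a·352 − b·350 = 480.66.
At (684, 336): z_contact = 252.58 + 60.72 + 480.66 = 793.97 m.
Depth below ground = 826.6 − 793.97 = 32.6 m.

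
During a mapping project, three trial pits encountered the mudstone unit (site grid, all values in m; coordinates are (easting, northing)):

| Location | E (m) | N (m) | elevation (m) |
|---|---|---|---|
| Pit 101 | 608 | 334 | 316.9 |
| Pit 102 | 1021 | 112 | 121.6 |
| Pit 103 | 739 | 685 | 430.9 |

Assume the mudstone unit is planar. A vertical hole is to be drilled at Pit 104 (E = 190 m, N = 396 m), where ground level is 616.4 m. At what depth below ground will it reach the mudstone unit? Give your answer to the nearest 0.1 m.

Two edge vectors: Pit 101→Pit 102 = (413, -222, -195.3), Pit 101→Pit 103 = (131, 351, 114).
Normal n = (Pit 101→Pit 102) × (Pit 101→Pit 103) = (43242.3, -72666.3, 174045).
So ∂z/∂E = −n_x/n_z = −0.248455 and ∂z/∂N = −n_y/n_z = 0.417514.
Intercept c from Pit 101: 316.9 + 151.06 − 139.45 = 328.51.
At (190, 396): z_contact = −47.21 + 165.34 + 328.51 = 446.64 m.
Depth below ground = 616.4 − 446.64 = 169.8 m.

169.8 m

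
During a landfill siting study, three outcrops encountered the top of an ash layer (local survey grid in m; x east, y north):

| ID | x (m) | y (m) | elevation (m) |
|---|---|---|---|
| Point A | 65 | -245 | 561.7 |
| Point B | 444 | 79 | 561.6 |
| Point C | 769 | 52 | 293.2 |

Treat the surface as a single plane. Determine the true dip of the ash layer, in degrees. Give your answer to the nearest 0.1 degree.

Let the plane be z = a·x + b·y + c.
Point B−Point A: 379a + 324b = −0.1;  Point C−Point A: 704a + 297b = −268.5.
Solving gives a = −0.75272, b = 0.88019.
Gradient magnitude |∇z| = √(a² + b²) = √(0.56659 + 0.77474) = 1.15816.
True dip = arctan(1.15816) = 49.2°, dipping toward SE (azimuth ≈ 139°).

49.2°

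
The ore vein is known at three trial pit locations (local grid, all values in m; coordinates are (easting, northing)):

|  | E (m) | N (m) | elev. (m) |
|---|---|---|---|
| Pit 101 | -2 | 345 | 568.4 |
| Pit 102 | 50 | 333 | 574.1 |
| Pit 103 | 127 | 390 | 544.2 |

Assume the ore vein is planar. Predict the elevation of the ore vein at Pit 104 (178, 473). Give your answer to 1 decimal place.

Let the plane be z = a·E + b·N + c.
Pit 102−Pit 101: 52a − 12b = 5.7;  Pit 103−Pit 101: 129a + 45b = −24.2.
Solving gives a = −0.00872, b = −0.51278.
Then c = 568.4 − a·-2 − b·345 = 745.29.
At (178, 473): z = −1.6 − 242.5 + 745.29 = 501.2 m.

501.2 m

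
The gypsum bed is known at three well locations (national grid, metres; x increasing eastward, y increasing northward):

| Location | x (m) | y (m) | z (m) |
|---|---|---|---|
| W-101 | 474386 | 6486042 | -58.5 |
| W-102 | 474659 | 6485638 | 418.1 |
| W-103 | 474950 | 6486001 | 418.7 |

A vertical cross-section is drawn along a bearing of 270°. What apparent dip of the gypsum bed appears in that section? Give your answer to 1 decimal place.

38.6°

Let the plane be z = a·x + b·y + c.
W-102−W-101: 273a − 404b = 476.6;  W-103−W-101: 564a − 41b = 477.2.
Solving gives a = 0.79962, b = −0.63937.
Unit vector along 270° is (sin 270°, cos 270°) = (-1.0000, -0.0000).
Slope in that direction = a·(-1.0000) + b·(-0.0000) = −0.79962.
Apparent dip = arctan|0.79962| = 38.6° (true dip is 45.7°, so apparent ≤ true as expected).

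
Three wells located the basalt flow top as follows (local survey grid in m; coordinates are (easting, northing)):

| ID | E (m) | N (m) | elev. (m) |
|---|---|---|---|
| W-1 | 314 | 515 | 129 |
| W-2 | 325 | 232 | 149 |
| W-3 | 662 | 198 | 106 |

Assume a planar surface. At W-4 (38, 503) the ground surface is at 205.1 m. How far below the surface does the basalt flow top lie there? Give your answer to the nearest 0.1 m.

37.9 m

Let the plane be z = a·E + b·N + c.
W-2−W-1: 11a − 283b = 20;  W-3−W-1: 348a − 317b = −23.
Solving gives a = −0.13526, b = −0.07593.
Then c = 129 − a·314 − b·515 = 210.57.
At (38, 503): z_contact = −5.14 − 38.19 + 210.57 = 167.24 m.
Depth below ground = 205.1 − 167.24 = 37.9 m.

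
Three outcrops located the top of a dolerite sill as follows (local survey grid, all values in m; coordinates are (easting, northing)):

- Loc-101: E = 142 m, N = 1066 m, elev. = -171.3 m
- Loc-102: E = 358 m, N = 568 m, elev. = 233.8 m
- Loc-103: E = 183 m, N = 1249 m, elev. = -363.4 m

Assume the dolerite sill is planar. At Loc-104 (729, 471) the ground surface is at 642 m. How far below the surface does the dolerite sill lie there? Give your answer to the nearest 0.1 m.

447.4 m

Two edge vectors: Loc-101→Loc-102 = (216, -498, 405.1), Loc-101→Loc-103 = (41, 183, -192.1).
Normal n = (Loc-101→Loc-102) × (Loc-101→Loc-103) = (21532.5, 58102.7, 59946).
So ∂z/∂E = −n_x/n_z = −0.359198 and ∂z/∂N = −n_y/n_z = −0.969251.
Intercept c from Loc-101: -171.3 + 51.01 + 1033.22 = 912.93.
At (729, 471): z_contact = −261.86 − 456.52 + 912.93 = 194.55 m.
Depth below ground = 642 − 194.55 = 447.4 m.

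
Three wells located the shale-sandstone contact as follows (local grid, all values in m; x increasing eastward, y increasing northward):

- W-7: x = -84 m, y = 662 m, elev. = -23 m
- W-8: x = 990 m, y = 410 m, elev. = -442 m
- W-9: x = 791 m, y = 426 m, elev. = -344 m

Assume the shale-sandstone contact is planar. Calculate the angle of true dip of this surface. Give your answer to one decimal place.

40.7°

Let the plane be z = a·x + b·y + c.
W-8−W-7: 1074a − 252b = −419;  W-9−W-7: 875a − 236b = −321.
Solving gives a = −0.54581, b = −0.66348.
Gradient magnitude |∇z| = √(a² + b²) = √(0.29791 + 0.44021) = 0.85914.
True dip = arctan(0.85914) = 40.7°, dipping toward NE (azimuth ≈ 039°).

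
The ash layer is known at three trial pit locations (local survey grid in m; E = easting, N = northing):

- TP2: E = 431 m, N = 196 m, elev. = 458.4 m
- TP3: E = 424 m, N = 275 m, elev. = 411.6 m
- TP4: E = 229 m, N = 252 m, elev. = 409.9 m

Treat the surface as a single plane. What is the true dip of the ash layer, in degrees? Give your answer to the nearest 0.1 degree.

30.6°

Let the plane be z = a·E + b·N + c.
TP3−TP2: −7a + 79b = −46.8;  TP4−TP2: −202a + 56b = −48.5.
Solving gives a = 0.07778, b = −0.58551.
Gradient magnitude |∇z| = √(a² + b²) = √(0.00605 + 0.34283) = 0.59066.
True dip = arctan(0.59066) = 30.6°, dipping toward N (azimuth ≈ 352°).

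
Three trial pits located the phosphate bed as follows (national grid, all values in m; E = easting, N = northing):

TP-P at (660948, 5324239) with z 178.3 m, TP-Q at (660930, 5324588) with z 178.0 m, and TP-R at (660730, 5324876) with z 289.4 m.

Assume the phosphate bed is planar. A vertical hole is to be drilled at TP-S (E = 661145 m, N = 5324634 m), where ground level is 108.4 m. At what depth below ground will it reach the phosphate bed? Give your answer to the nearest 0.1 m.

Two edge vectors: TP-P→TP-Q = (-18, 349, -0.3), TP-P→TP-R = (-218, 637, 111.1).
Normal n = (TP-P→TP-Q) × (TP-P→TP-R) = (38965, 2065.2, 64616).
So ∂z/∂E = −n_x/n_z = −0.603024019 and ∂z/∂N = −n_y/n_z = −0.031961124.
Intercept c from TP-P: 178.3 + 398567.52 + 170168.66 = 568914.48.
At (661145, 5324634): z_contact = −398686.31 − 170181.29 + 568914.48 = 46.88 m.
Depth below ground = 108.4 − 46.88 = 61.5 m.

61.5 m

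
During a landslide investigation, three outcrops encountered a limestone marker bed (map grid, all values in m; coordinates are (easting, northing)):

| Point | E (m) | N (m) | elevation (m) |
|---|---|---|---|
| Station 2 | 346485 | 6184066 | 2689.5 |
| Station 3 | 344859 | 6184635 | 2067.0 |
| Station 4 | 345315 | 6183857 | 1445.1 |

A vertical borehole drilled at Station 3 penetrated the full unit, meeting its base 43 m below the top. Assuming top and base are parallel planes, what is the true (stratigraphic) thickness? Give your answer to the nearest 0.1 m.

Let the plane be z = a·E + b·N + c.
Station 3−Station 2: −1626a + 569b = −622.5;  Station 4−Station 2: −1170a − 209b = −1244.4.
Solving gives a = 0.83353, b = 1.28790.
|∇z| = √(a²+b²) = 1.53410, so dip δ = arctan(1.53410) = 56.90°.
True thickness = vertical thickness × cos δ = 43 × cos 56.90° = 23.5 m.

23.5 m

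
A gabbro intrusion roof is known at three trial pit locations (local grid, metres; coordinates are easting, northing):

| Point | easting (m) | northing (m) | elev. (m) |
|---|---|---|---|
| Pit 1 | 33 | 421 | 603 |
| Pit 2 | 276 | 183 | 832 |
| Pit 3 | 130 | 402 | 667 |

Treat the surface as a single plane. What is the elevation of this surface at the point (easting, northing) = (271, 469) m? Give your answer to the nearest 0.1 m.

725.9 m

Let the plane be z = a·easting + b·northing + c.
Pit 2−Pit 1: 243a − 238b = 229;  Pit 3−Pit 1: 97a − 19b = 64.
Solving gives a = 0.58915, b = −0.36066.
Then c = 603 − a·33 − b·421 = 735.40.
At (271, 469): z = 159.7 − 169.1 + 735.40 = 725.9 m.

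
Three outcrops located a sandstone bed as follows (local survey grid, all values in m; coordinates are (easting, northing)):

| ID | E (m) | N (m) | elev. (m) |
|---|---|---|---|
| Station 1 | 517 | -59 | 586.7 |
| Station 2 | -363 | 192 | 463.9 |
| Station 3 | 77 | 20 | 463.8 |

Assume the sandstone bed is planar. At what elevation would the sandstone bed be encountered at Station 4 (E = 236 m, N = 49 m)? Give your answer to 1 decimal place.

584.3 m

Let the plane be z = a·E + b·N + c.
Station 2−Station 1: −880a + 251b = −122.8;  Station 3−Station 1: −440a + 79b = −122.9.
Solving gives a = 0.51678, b = 1.32258.
Then c = 586.7 − a·517 − b·-59 = 397.56.
At (236, 49): z = 122.0 + 64.8 + 397.56 = 584.3 m.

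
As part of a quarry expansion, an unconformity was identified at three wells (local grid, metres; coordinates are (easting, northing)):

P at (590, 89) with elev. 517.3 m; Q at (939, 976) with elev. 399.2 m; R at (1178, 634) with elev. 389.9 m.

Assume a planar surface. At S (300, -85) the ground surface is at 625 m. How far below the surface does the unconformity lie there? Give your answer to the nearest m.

Two edge vectors: P→Q = (349, 887, -118.1), P→R = (588, 545, -127.4).
Normal n = (P→Q) × (P→R) = (-48639.3, -24980.2, -331351).
So ∂z/∂E = −n_x/n_z = −0.14679 and ∂z/∂N = −n_y/n_z = −0.07539.
Intercept c from P: 517.3 + 86.61 + 6.71 = 610.62.
At (300, -85): z_contact = −44.0 + 6.4 + 610.62 = 573.0 m.
Depth below ground = 625 − 573.0 = 52 m.

52 m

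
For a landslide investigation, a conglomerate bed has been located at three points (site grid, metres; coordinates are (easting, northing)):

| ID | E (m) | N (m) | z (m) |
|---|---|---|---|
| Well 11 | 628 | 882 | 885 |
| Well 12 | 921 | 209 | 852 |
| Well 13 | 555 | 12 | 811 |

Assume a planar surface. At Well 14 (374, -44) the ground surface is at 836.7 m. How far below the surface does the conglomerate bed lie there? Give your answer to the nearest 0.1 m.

Let the plane be z = a·E + b·N + c.
Well 12−Well 11: 293a − 673b = −33;  Well 13−Well 11: −73a − 870b = −74.
Solving gives a = 0.06937, b = 0.07924.
Then c = 885 − a·628 − b·882 = 771.55.
At (374, -44): z_contact = 25.95 − 3.49 + 771.55 = 794.01 m.
Depth below ground = 836.7 − 794.01 = 42.7 m.

42.7 m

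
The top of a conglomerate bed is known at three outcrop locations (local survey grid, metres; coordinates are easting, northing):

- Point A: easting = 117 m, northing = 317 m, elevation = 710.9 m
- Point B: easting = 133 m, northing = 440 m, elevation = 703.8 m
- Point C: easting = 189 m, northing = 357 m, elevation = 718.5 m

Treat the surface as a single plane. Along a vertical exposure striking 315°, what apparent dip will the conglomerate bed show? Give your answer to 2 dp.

9.05°

Let the plane be z = a·easting + b·northing + c.
Point B−Point A: 16a + 123b = −7.1;  Point C−Point A: 72a + 40b = 7.6.
Solving gives a = 0.14834, b = −0.07702.
Unit vector along 315° is (sin 315°, cos 315°) = (-0.7071, 0.7071).
Slope in that direction = a·(-0.7071) + b·(0.7071) = −0.15936.
Apparent dip = arctan|0.15936| = 9.05° (true dip is 9.5°, so apparent ≤ true as expected).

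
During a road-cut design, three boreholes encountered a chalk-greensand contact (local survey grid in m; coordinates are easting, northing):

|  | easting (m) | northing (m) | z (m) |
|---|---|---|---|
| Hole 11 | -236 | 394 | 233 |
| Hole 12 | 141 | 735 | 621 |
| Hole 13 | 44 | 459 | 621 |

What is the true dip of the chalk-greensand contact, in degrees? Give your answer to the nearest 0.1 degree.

Let the plane be z = a·easting + b·northing + c.
Hole 12−Hole 11: 377a + 341b = 388;  Hole 13−Hole 11: 280a + 65b = 388.
Solving gives a = 1.50881, b = −0.53027.
Gradient magnitude |∇z| = √(a² + b²) = √(2.27652 + 0.28119) = 1.59928.
True dip = arctan(1.59928) = 58.0°, dipping toward WNW (azimuth ≈ 289°).

58.0°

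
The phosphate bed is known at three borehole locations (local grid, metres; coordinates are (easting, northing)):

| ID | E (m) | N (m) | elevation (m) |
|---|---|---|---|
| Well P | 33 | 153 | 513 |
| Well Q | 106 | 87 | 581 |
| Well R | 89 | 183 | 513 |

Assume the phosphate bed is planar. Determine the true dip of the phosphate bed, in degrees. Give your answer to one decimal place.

Two edge vectors: Well P→Well Q = (73, -66, 68), Well P→Well R = (56, 30, 0).
Normal n = (Well P→Well Q) × (Well P→Well R) = (-2040, 3808, 5886).
So ∂z/∂E = −n_x/n_z = 0.34659 and ∂z/∂N = −n_y/n_z = −0.64696.
Gradient magnitude |∇z| = √(a² + b²) = √(0.12012 + 0.41856) = 0.73395.
True dip = arctan(0.73395) = 36.3°, dipping toward NNW (azimuth ≈ 332°).

36.3°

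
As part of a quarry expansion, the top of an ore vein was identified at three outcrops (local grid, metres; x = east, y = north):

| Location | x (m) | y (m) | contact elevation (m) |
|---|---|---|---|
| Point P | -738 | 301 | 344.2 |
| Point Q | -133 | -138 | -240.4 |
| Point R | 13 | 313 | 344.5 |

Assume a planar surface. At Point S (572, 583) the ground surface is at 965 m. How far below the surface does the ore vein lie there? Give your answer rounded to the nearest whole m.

Two edge vectors: Point P→Point Q = (605, -439, -584.6), Point P→Point R = (751, 12, 0.3).
Normal n = (Point P→Point Q) × (Point P→Point R) = (6883.5, -439216.1, 336949).
So ∂z/∂x = −n_x/n_z = −0.02043 and ∂z/∂y = −n_y/n_z = 1.30351.
Intercept c from Point P: 344.2 − 15.08 − 392.36 = −63.23.
At (572, 583): z_contact = −11.7 + 759.9 − 63.23 = 685.0 m.
Depth below ground = 965 − 685.0 = 280 m.

280 m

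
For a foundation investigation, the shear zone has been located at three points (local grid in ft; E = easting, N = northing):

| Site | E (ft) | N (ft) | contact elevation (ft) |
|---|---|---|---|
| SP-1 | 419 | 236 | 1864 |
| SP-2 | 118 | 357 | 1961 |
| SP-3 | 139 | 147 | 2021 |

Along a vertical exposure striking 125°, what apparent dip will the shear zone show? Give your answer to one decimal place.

Two edge vectors: SP-1→SP-2 = (-301, 121, 97), SP-1→SP-3 = (-280, -89, 157).
Normal n = (SP-1→SP-2) × (SP-1→SP-3) = (27630, 20097, 60669).
So ∂z/∂E = −n_x/n_z = −0.45542 and ∂z/∂N = −n_y/n_z = −0.33126.
Unit vector along 125° is (sin 125°, cos 125°) = (0.8192, -0.5736).
Slope in that direction = a·(0.8192) + b·(-0.5736) = −0.18306.
Apparent dip = arctan|0.18306| = 10.4° (true dip is 29.4°, so apparent ≤ true as expected).

10.4°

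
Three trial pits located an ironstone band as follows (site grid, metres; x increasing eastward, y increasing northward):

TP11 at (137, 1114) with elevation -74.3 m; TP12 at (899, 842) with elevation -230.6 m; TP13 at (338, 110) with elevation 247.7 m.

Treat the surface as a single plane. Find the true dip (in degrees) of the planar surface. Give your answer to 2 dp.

27.47°

Let the plane be z = a·x + b·y + c.
TP12−TP11: 762a − 272b = −156.3;  TP13−TP11: 201a − 1004b = 322.
Solving gives a = −0.34420, b = −0.38963.
Gradient magnitude |∇z| = √(a² + b²) = √(0.11847 + 0.15181) = 0.51988.
True dip = arctan(0.51988) = 27.47°, dipping toward NE (azimuth ≈ 041°).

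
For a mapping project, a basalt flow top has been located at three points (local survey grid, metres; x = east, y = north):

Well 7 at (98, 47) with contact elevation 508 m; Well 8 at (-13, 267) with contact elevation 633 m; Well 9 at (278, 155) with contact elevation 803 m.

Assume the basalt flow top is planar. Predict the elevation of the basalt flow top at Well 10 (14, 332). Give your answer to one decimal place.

Two edge vectors: Well 7→Well 8 = (-111, 220, 125), Well 7→Well 9 = (180, 108, 295).
Normal n = (Well 7→Well 8) × (Well 7→Well 9) = (51400, 55245, -51588).
So ∂z/∂x = −n_x/n_z = 0.99636 and ∂z/∂y = −n_y/n_z = 1.07089.
Intercept c from Well 7: 508 − 97.64 − 50.33 = 360.03.
At (14, 332): z = 13.9 + 355.5 + 360.03 = 729.5 m.

729.5 m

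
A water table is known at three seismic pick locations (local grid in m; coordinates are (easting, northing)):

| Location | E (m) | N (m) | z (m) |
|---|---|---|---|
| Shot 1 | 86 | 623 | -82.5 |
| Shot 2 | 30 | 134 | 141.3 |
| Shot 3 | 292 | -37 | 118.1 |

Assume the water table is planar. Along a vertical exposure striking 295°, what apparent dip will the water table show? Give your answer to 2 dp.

Let the plane be z = a·E + b·N + c.
Shot 2−Shot 1: −56a − 489b = 223.8;  Shot 3−Shot 1: 206a − 660b = 200.6.
Solving gives a = −0.36033, b = −0.41640.
Unit vector along 295° is (sin 295°, cos 295°) = (-0.9063, 0.4226).
Slope in that direction = a·(-0.9063) + b·(0.4226) = 0.15059.
Apparent dip = arctan|0.15059| = 8.56° (true dip is 28.8°, so apparent ≤ true as expected).

8.56°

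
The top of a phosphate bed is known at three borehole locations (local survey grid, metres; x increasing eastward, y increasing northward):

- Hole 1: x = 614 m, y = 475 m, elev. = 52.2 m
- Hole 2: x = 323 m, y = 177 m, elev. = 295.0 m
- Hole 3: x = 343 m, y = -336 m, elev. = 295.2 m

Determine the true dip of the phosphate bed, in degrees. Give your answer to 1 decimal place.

Two edge vectors: Hole 1→Hole 2 = (-291, -298, 242.8), Hole 1→Hole 3 = (-271, -811, 243).
Normal n = (Hole 1→Hole 2) × (Hole 1→Hole 3) = (124496.8, 4914.2, 155243).
So ∂z/∂x = −n_x/n_z = −0.80195 and ∂z/∂y = −n_y/n_z = −0.03165.
Gradient magnitude |∇z| = √(a² + b²) = √(0.64312 + 0.00100) = 0.80257.
True dip = arctan(0.80257) = 38.7°, dipping toward E (azimuth ≈ 088°).

38.7°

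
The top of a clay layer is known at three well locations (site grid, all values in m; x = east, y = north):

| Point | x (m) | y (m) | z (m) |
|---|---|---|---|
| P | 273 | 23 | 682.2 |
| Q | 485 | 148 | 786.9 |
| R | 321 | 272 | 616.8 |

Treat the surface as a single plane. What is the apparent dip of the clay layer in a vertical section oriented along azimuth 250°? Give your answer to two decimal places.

28.80°

Let the plane be z = a·x + b·y + c.
Q−P: 212a + 125b = 104.7;  R−P: 48a + 249b = −65.4.
Solving gives a = 0.73192, b = −0.40374.
Unit vector along 250° is (sin 250°, cos 250°) = (-0.9397, -0.3420).
Slope in that direction = a·(-0.9397) + b·(-0.3420) = −0.54970.
Apparent dip = arctan|0.54970| = 28.80° (true dip is 39.9°, so apparent ≤ true as expected).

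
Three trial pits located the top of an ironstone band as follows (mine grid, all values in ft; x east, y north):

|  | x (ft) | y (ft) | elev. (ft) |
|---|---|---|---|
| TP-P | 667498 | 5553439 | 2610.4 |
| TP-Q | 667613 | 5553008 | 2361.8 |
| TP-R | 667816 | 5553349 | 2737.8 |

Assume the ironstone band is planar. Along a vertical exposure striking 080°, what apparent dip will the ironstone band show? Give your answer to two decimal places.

Let the plane be z = a·x + b·y + c.
TP-Q−TP-P: 115a − 431b = −248.6;  TP-R−TP-P: 318a − 90b = 127.4.
Solving gives a = 0.60993, b = 0.73954.
Unit vector along 080° is (sin 80°, cos 80°) = (0.9848, 0.1736).
Slope in that direction = a·(0.9848) + b·(0.1736) = 0.72909.
Apparent dip = arctan|0.72909| = 36.10° (true dip is 43.8°, so apparent ≤ true as expected).

36.10°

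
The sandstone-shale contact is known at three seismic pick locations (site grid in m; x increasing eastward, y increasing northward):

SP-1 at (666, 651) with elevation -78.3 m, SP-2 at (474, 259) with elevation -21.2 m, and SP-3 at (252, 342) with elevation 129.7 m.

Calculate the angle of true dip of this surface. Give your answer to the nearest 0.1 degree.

Let the plane be z = a·x + b·y + c.
SP-2−SP-1: −192a − 392b = 57.1;  SP-3−SP-1: −414a − 309b = 208.
Solving gives a = −0.62055, b = 0.15828.
Gradient magnitude |∇z| = √(a² + b²) = √(0.38509 + 0.02505) = 0.64042.
True dip = arctan(0.64042) = 32.6°, dipping toward ESE (azimuth ≈ 104°).

32.6°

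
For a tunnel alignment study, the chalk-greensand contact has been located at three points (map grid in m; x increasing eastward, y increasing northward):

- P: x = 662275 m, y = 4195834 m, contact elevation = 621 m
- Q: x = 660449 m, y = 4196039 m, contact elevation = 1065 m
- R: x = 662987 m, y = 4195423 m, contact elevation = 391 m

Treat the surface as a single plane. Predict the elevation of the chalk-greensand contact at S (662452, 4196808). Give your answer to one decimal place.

Two edge vectors: P→Q = (-1826, 205, 444), P→R = (712, -411, -230).
Normal n = (P→Q) × (P→R) = (135334, -103852, 604526).
So ∂z/∂x = −n_x/n_z = −0.223867956 and ∂z/∂y = −n_y/n_z = 0.171790791.
Intercept c from P: 621 + 148262.15 − 720805.64 = −571922.49.
At (662452, 4196808): z = −148301.8 + 720973.0 − 571922.49 = 748.7 m.

748.7 m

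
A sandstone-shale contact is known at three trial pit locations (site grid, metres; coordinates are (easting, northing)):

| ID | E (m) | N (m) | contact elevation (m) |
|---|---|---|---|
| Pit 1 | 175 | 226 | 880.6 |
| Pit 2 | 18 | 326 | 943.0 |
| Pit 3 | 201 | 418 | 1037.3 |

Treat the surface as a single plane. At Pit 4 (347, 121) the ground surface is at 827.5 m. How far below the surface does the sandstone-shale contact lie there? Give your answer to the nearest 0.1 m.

11.6 m

Let the plane be z = a·E + b·N + c.
Pit 2−Pit 1: −157a + 100b = 62.4;  Pit 3−Pit 1: 26a + 192b = 156.7.
Solving gives a = 0.11267, b = 0.80089.
Then c = 880.6 − a·175 − b·226 = 679.88.
At (347, 121): z_contact = 39.10 + 96.91 + 679.88 = 815.89 m.
Depth below ground = 827.5 − 815.89 = 11.6 m.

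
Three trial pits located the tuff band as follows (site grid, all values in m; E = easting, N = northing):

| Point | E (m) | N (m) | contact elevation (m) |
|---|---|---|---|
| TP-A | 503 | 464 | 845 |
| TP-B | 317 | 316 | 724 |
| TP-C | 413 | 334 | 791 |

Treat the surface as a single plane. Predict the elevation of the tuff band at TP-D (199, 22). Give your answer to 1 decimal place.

662.8 m

Two edge vectors: TP-A→TP-B = (-186, -148, -121), TP-A→TP-C = (-90, -130, -54).
Normal n = (TP-A→TP-B) × (TP-A→TP-C) = (-7738, 846, 10860).
So ∂z/∂E = −n_x/n_z = 0.71252 and ∂z/∂N = −n_y/n_z = −0.07790.
Intercept c from TP-A: 845 − 358.40 + 36.15 = 522.75.
At (199, 22): z = 141.8 − 1.7 + 522.75 = 662.8 m.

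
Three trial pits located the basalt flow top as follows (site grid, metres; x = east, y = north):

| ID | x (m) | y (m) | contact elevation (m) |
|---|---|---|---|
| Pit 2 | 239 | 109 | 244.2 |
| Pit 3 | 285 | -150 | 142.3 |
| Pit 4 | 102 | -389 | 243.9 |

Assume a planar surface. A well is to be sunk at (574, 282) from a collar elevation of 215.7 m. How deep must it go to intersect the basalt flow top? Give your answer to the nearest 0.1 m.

Two edge vectors: Pit 2→Pit 3 = (46, -259, -101.9), Pit 2→Pit 4 = (-137, -498, -0.3).
Normal n = (Pit 2→Pit 3) × (Pit 2→Pit 4) = (-50668.5, 13974.1, -58391).
So ∂z/∂x = −n_x/n_z = −0.86775 and ∂z/∂y = −n_y/n_z = 0.23932.
Intercept c from Pit 2: 244.2 + 207.39 − 26.09 = 425.51.
At (574, 282): z_contact = −498.09 + 67.49 + 425.51 = -5.09 m.
Depth below ground = 215.7 − (-5.09) = 220.8 m.

220.8 m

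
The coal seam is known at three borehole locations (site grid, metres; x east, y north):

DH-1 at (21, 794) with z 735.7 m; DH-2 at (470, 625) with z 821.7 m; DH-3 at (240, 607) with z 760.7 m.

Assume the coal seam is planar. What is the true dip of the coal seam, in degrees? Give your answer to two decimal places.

16.70°

Two edge vectors: DH-1→DH-2 = (449, -169, 86), DH-1→DH-3 = (219, -187, 25).
Normal n = (DH-1→DH-2) × (DH-1→DH-3) = (11857, 7609, -46952).
So ∂z/∂x = −n_x/n_z = 0.25253 and ∂z/∂y = −n_y/n_z = 0.16206.
Gradient magnitude |∇z| = √(a² + b²) = √(0.06377 + 0.02626) = 0.30006.
True dip = arctan(0.30006) = 16.70°, dipping toward WSW (azimuth ≈ 237°).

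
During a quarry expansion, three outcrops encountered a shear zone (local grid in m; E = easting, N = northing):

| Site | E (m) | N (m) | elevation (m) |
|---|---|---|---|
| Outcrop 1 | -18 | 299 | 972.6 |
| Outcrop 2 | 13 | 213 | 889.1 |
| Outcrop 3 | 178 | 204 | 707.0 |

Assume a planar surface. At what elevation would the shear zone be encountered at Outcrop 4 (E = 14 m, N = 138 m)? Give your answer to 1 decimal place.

Two edge vectors: Outcrop 1→Outcrop 2 = (31, -86, -83.5), Outcrop 1→Outcrop 3 = (196, -95, -265.6).
Normal n = (Outcrop 1→Outcrop 2) × (Outcrop 1→Outcrop 3) = (14909.1, -8132.4, 13911).
So ∂z/∂E = −n_x/n_z = −1.07175 and ∂z/∂N = −n_y/n_z = 0.58460.
Intercept c from Outcrop 1: 972.6 − 19.29 − 174.80 = 778.51.
At (14, 138): z = −15.0 + 80.7 + 778.51 = 844.2 m.

844.2 m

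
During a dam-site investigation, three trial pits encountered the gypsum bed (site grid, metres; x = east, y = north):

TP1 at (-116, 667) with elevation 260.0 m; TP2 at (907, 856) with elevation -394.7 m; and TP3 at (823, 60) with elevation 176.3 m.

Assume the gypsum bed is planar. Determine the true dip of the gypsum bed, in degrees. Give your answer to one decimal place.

Let the plane be z = a·x + b·y + c.
TP2−TP1: 1023a + 189b = −654.7;  TP3−TP1: 939a − 607b = −83.7.
Solving gives a = −0.51754, b = −0.66272.
Gradient magnitude |∇z| = √(a² + b²) = √(0.26785 + 0.43920) = 0.84086.
True dip = arctan(0.84086) = 40.1°, dipping toward NE (azimuth ≈ 038°).

40.1°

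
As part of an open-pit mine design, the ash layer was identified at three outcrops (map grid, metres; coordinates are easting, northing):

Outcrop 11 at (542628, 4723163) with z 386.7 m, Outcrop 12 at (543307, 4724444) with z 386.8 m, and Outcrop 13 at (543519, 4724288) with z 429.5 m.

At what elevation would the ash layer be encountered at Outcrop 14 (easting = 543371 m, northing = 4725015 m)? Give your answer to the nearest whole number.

352 m

Two edge vectors: Outcrop 11→Outcrop 12 = (679, 1281, 0.1), Outcrop 11→Outcrop 13 = (891, 1125, 42.8).
Normal n = (Outcrop 11→Outcrop 12) × (Outcrop 11→Outcrop 13) = (54714.3, -28972.1, -377496).
So ∂z/∂easting = −n_x/n_z = 0.14494008 and ∂z/∂northing = −n_y/n_z = −0.07674810.
Intercept c from Outcrop 11: 386.7 − 78648.55 + 362493.78 = 284231.93.
At (543371, 4725015): z = 78756.2 − 362635.9 + 284231.93 = 352.3 m.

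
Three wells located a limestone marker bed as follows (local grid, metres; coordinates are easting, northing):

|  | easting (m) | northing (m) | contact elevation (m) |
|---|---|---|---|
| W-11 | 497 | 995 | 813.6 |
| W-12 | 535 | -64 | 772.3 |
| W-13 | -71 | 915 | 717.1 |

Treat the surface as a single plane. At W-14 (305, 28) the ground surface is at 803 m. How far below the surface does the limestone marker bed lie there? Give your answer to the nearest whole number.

Let the plane be z = a·easting + b·northing + c.
W-12−W-11: 38a − 1059b = −41.3;  W-13−W-11: −568a − 80b = −96.5.
Solving gives a = 0.16357, b = 0.04487.
Then c = 813.6 − a·497 − b·995 = 687.66.
At (305, 28): z_contact = 49.9 + 1.3 + 687.66 = 738.8 m.
Depth below ground = 803 − 738.8 = 64 m.

64 m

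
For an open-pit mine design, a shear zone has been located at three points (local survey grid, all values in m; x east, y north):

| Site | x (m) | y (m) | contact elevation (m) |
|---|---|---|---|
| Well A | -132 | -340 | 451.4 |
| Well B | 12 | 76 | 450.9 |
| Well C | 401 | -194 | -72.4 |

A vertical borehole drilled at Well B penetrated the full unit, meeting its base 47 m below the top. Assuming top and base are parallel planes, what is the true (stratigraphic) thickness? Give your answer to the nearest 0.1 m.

30.9 m

Two edge vectors: Well A→Well B = (144, 416, -0.5), Well A→Well C = (533, 146, -523.8).
Normal n = (Well A→Well B) × (Well A→Well C) = (-217827.8, 75160.7, -200704).
So ∂z/∂x = −n_x/n_z = −1.08532 and ∂z/∂y = −n_y/n_z = 0.37449.
|∇z| = √(a²+b²) = 1.14811, so dip δ = arctan(1.14811) = 48.94°.
True thickness = vertical thickness × cos δ = 47 × cos 48.94° = 30.9 m.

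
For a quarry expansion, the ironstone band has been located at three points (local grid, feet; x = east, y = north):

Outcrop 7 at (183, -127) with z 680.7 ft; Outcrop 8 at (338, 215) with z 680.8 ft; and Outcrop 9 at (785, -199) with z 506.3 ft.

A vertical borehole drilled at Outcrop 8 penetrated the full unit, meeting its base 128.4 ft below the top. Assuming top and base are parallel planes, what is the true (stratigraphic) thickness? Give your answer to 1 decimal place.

Two edge vectors: Outcrop 7→Outcrop 8 = (155, 342, 0.1), Outcrop 7→Outcrop 9 = (602, -72, -174.4).
Normal n = (Outcrop 7→Outcrop 8) × (Outcrop 7→Outcrop 9) = (-59637.6, 27092.2, -217044).
So ∂z/∂x = −n_x/n_z = −0.27477 and ∂z/∂y = −n_y/n_z = 0.12482.
|∇z| = √(a²+b²) = 0.30180, so dip δ = arctan(0.30180) = 16.79°.
True thickness = vertical thickness × cos δ = 128.4 × cos 16.79° = 122.9 ft.

122.9 ft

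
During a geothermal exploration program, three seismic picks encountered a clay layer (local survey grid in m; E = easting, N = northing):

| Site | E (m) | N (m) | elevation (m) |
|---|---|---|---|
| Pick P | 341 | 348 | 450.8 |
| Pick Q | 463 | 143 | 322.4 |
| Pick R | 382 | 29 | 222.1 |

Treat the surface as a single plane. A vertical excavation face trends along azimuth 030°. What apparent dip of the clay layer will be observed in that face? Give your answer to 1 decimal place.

Two edge vectors: Pick P→Pick Q = (122, -205, -128.4), Pick P→Pick R = (41, -319, -228.7).
Normal n = (Pick P→Pick Q) × (Pick P→Pick R) = (5923.9, 22637, -30513).
So ∂z/∂E = −n_x/n_z = 0.19414 and ∂z/∂N = −n_y/n_z = 0.74188.
Unit vector along 030° is (sin 30°, cos 30°) = (0.5000, 0.8660).
Slope in that direction = a·(0.5000) + b·(0.8660) = 0.73956.
Apparent dip = arctan|0.73956| = 36.5° (true dip is 37.5°, so apparent ≤ true as expected).

36.5°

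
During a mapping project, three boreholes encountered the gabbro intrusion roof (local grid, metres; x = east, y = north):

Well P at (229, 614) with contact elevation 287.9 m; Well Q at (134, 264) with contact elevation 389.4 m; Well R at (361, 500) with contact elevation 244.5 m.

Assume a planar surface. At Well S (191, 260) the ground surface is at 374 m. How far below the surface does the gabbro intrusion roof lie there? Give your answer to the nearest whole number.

Two edge vectors: Well P→Well Q = (-95, -350, 101.5), Well P→Well R = (132, -114, -43.4).
Normal n = (Well P→Well Q) × (Well P→Well R) = (26761, 9275, 57030).
So ∂z/∂x = −n_x/n_z = −0.46924 and ∂z/∂y = −n_y/n_z = −0.16263.
Intercept c from Well P: 287.9 + 107.46 + 99.86 = 495.21.
At (191, 260): z_contact = −89.6 − 42.3 + 495.21 = 363.3 m.
Depth below ground = 374 − 363.3 = 11 m.

11 m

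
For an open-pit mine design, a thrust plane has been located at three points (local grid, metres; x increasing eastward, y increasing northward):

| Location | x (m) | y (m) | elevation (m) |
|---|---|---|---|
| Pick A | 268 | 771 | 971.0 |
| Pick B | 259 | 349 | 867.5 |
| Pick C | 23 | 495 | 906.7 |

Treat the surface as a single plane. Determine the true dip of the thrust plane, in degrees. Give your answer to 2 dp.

Two edge vectors: Pick A→Pick B = (-9, -422, -103.5), Pick A→Pick C = (-245, -276, -64.3).
Normal n = (Pick A→Pick B) × (Pick A→Pick C) = (-1431.4, 24778.8, -100906).
So ∂z/∂x = −n_x/n_z = −0.01419 and ∂z/∂y = −n_y/n_z = 0.24556.
Gradient magnitude |∇z| = √(a² + b²) = √(0.00020 + 0.06030) = 0.24597.
True dip = arctan(0.24597) = 13.82°, dipping toward S (azimuth ≈ 177°).

13.82°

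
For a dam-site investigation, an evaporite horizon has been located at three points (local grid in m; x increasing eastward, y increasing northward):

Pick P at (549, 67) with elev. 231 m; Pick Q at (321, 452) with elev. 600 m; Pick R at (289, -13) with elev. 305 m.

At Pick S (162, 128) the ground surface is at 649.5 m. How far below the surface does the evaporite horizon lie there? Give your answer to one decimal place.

Two edge vectors: Pick P→Pick Q = (-228, 385, 369), Pick P→Pick R = (-260, -80, 74).
Normal n = (Pick P→Pick Q) × (Pick P→Pick R) = (58010, -79068, 118340).
So ∂z/∂x = −n_x/n_z = −0.49020 and ∂z/∂y = −n_y/n_z = 0.66814.
Intercept c from Pick P: 231 + 269.12 − 44.77 = 455.35.
At (162, 128): z_contact = −79.41 + 85.52 + 455.35 = 461.46 m.
Depth below ground = 649.5 − 461.46 = 188.0 m.

188.0 m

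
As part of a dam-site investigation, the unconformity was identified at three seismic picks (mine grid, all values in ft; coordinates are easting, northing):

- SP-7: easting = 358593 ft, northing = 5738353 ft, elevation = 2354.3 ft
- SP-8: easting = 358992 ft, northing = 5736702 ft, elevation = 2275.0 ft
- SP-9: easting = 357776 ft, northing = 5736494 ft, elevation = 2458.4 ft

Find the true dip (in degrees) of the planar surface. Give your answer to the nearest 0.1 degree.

8.7°

Two edge vectors: SP-7→SP-8 = (399, -1651, -79.3), SP-7→SP-9 = (-817, -1859, 104.1).
Normal n = (SP-7→SP-8) × (SP-7→SP-9) = (-319287.8, 23252.2, -2090608).
So ∂z/∂easting = −n_x/n_z = −0.15272 and ∂z/∂northing = −n_y/n_z = 0.01112.
Gradient magnitude |∇z| = √(a² + b²) = √(0.02332 + 0.00012) = 0.15313.
True dip = arctan(0.15313) = 8.7°, dipping toward E (azimuth ≈ 094°).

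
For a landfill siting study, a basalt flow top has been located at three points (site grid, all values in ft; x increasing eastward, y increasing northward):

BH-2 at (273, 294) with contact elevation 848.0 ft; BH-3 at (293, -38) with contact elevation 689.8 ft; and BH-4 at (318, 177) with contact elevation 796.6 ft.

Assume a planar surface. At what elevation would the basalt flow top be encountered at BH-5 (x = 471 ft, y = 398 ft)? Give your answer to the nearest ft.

Let the plane be z = a·x + b·y + c.
BH-3−BH-2: 20a − 332b = −158.2;  BH-4−BH-2: 45a − 117b = −51.4.
Solving gives a = 0.11465, b = 0.48341.
Then c = 848 − a·273 − b·294 = 674.58.
At (471, 398): z = 54.0 + 192.4 + 674.58 = 921.0 ft.

921 ft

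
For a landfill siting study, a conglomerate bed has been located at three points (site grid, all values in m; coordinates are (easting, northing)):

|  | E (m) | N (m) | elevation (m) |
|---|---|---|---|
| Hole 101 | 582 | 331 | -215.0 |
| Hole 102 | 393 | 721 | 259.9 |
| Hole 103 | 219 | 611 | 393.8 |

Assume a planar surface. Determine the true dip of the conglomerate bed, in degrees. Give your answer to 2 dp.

53.35°

Let the plane be z = a·E + b·N + c.
Hole 102−Hole 101: −189a + 390b = 474.9;  Hole 103−Hole 101: −363a + 280b = 608.8.
Solving gives a = −1.17834, b = 0.64665.
Gradient magnitude |∇z| = √(a² + b²) = √(1.38849 + 0.41816) = 1.34412.
True dip = arctan(1.34412) = 53.35°, dipping toward ESE (azimuth ≈ 119°).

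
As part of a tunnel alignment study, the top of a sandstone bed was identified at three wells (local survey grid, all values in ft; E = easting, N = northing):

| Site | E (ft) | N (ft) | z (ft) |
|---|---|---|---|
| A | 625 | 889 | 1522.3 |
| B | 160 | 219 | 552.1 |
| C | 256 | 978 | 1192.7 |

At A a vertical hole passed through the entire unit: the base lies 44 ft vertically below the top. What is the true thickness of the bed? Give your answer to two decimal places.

27.10 ft

Two edge vectors: A→B = (-465, -670, -970.2), A→C = (-369, 89, -329.6).
Normal n = (A→B) × (A→C) = (307179.8, 204739.8, -288615).
So ∂z/∂E = −n_x/n_z = 1.06432 and ∂z/∂N = −n_y/n_z = 0.70939.
|∇z| = √(a²+b²) = 1.27907, so dip δ = arctan(1.27907) = 51.98°.
True thickness = vertical thickness × cos δ = 44 × cos 51.98° = 27.10 ft.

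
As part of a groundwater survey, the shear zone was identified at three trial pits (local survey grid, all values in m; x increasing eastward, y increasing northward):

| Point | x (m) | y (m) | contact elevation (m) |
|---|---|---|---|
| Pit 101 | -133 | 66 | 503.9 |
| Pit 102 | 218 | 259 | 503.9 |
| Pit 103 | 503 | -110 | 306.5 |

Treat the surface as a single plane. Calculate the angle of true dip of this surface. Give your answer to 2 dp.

Two edge vectors: Pit 101→Pit 102 = (351, 193, 0), Pit 101→Pit 103 = (636, -176, -197.4).
Normal n = (Pit 101→Pit 102) × (Pit 101→Pit 103) = (-38098.2, 69287.4, -184524).
So ∂z/∂x = −n_x/n_z = −0.20647 and ∂z/∂y = −n_y/n_z = 0.37549.
Gradient magnitude |∇z| = √(a² + b²) = √(0.04263 + 0.14099) = 0.42851.
True dip = arctan(0.42851) = 23.20°, dipping toward SSE (azimuth ≈ 151°).

23.20°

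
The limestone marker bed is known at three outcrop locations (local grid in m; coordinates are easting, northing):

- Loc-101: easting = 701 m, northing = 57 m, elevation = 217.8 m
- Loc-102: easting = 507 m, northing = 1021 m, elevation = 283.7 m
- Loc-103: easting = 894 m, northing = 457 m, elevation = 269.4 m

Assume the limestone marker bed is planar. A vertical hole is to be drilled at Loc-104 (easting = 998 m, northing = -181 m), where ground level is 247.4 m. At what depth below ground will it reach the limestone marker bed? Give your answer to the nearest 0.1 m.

Two edge vectors: Loc-101→Loc-102 = (-194, 964, 65.9), Loc-101→Loc-103 = (193, 400, 51.6).
Normal n = (Loc-101→Loc-102) × (Loc-101→Loc-103) = (23382.4, 22729.1, -263652).
So ∂z/∂easting = −n_x/n_z = 0.088687 and ∂z/∂northing = −n_y/n_z = 0.086209.
Intercept c from Loc-101: 217.8 − 62.17 − 4.91 = 150.72.
At (998, -181): z_contact = 88.51 − 15.60 + 150.72 = 223.62 m.
Depth below ground = 247.4 − 223.62 = 23.8 m.

23.8 m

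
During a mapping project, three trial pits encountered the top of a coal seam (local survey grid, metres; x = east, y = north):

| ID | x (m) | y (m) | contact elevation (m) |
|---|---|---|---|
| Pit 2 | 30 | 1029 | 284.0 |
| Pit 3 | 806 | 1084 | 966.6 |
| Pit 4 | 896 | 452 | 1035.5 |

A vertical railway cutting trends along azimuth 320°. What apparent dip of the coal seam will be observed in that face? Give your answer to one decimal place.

28.9°

Two edge vectors: Pit 2→Pit 3 = (776, 55, 682.6), Pit 2→Pit 4 = (866, -577, 751.5).
Normal n = (Pit 2→Pit 3) × (Pit 2→Pit 4) = (435192.7, 7967.6, -495382).
So ∂z/∂x = −n_x/n_z = 0.87850 and ∂z/∂y = −n_y/n_z = 0.01608.
Unit vector along 320° is (sin 320°, cos 320°) = (-0.6428, 0.7660).
Slope in that direction = a·(-0.6428) + b·(0.7660) = −0.55237.
Apparent dip = arctan|0.55237| = 28.9° (true dip is 41.3°, so apparent ≤ true as expected).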